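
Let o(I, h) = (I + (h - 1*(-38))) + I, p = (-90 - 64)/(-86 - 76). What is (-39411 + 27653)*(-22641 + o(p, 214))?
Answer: 21321428090/81 ≈ 2.6323e+8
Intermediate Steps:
p = 77/81 (p = -154/(-162) = -154*(-1/162) = 77/81 ≈ 0.95062)
o(I, h) = 38 + h + 2*I (o(I, h) = (I + (h + 38)) + I = (I + (38 + h)) + I = (38 + I + h) + I = 38 + h + 2*I)
(-39411 + 27653)*(-22641 + o(p, 214)) = (-39411 + 27653)*(-22641 + (38 + 214 + 2*(77/81))) = -11758*(-22641 + (38 + 214 + 154/81)) = -11758*(-22641 + 20566/81) = -11758*(-1813355/81) = 21321428090/81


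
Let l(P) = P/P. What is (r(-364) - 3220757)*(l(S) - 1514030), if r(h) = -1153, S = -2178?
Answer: 4878065175390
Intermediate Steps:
l(P) = 1
(r(-364) - 3220757)*(l(S) - 1514030) = (-1153 - 3220757)*(1 - 1514030) = -3221910*(-1514029) = 4878065175390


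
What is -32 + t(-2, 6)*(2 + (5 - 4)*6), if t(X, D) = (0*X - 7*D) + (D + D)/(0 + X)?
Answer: -416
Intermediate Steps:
t(X, D) = -7*D + 2*D/X (t(X, D) = (0 - 7*D) + (2*D)/X = -7*D + 2*D/X)
-32 + t(-2, 6)*(2 + (5 - 4)*6) = -32 + (6*(2 - 7*(-2))/(-2))*(2 + (5 - 4)*6) = -32 + (6*(-1/2)*(2 + 14))*(2 + 1*6) = -32 + (6*(-1/2)*16)*(2 + 6) = -32 - 48*8 = -32 - 384 = -416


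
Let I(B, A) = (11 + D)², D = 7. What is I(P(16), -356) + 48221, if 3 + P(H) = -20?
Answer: 48545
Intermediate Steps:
P(H) = -23 (P(H) = -3 - 20 = -23)
I(B, A) = 324 (I(B, A) = (11 + 7)² = 18² = 324)
I(P(16), -356) + 48221 = 324 + 48221 = 48545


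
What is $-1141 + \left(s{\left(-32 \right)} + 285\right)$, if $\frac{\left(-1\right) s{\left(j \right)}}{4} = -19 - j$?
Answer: $-908$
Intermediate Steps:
$s{\left(j \right)} = 76 + 4 j$ ($s{\left(j \right)} = - 4 \left(-19 - j\right) = 76 + 4 j$)
$-1141 + \left(s{\left(-32 \right)} + 285\right) = -1141 + \left(\left(76 + 4 \left(-32\right)\right) + 285\right) = -1141 + \left(\left(76 - 128\right) + 285\right) = -1141 + \left(-52 + 285\right) = -1141 + 233 = -908$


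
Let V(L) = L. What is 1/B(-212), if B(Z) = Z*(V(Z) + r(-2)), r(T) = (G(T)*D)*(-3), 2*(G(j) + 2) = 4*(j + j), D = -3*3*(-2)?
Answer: -1/69536 ≈ -1.4381e-5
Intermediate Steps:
D = 18 (D = -9*(-2) = 18)
G(j) = -2 + 4*j (G(j) = -2 + (4*(j + j))/2 = -2 + (4*(2*j))/2 = -2 + (8*j)/2 = -2 + 4*j)
r(T) = 108 - 216*T (r(T) = ((-2 + 4*T)*18)*(-3) = (-36 + 72*T)*(-3) = 108 - 216*T)
B(Z) = Z*(540 + Z) (B(Z) = Z*(Z + (108 - 216*(-2))) = Z*(Z + (108 + 432)) = Z*(Z + 540) = Z*(540 + Z))
1/B(-212) = 1/(-212*(540 - 212)) = 1/(-212*328) = 1/(-69536) = -1/69536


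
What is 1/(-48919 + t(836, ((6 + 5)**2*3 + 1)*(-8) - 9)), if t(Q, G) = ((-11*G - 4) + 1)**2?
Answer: 1/1032159465 ≈ 9.6884e-10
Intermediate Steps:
t(Q, G) = (-3 - 11*G)**2 (t(Q, G) = ((-4 - 11*G) + 1)**2 = (-3 - 11*G)**2)
1/(-48919 + t(836, ((6 + 5)**2*3 + 1)*(-8) - 9)) = 1/(-48919 + (3 + 11*(((6 + 5)**2*3 + 1)*(-8) - 9))**2) = 1/(-48919 + (3 + 11*((11**2*3 + 1)*(-8) - 9))**2) = 1/(-48919 + (3 + 11*((121*3 + 1)*(-8) - 9))**2) = 1/(-48919 + (3 + 11*((363 + 1)*(-8) - 9))**2) = 1/(-48919 + (3 + 11*(364*(-8) - 9))**2) = 1/(-48919 + (3 + 11*(-2912 - 9))**2) = 1/(-48919 + (3 + 11*(-2921))**2) = 1/(-48919 + (3 - 32131)**2) = 1/(-48919 + (-32128)**2) = 1/(-48919 + 1032208384) = 1/1032159465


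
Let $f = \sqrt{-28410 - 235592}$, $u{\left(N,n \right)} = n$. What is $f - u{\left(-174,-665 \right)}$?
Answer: $665 + i \sqrt{264002} \approx 665.0 + 513.81 i$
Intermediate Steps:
$f = i \sqrt{264002}$ ($f = \sqrt{-264002} = i \sqrt{264002} \approx 513.81 i$)
$f - u{\left(-174,-665 \right)} = i \sqrt{264002} - -665 = i \sqrt{264002} + 665 = 665 + i \sqrt{264002}$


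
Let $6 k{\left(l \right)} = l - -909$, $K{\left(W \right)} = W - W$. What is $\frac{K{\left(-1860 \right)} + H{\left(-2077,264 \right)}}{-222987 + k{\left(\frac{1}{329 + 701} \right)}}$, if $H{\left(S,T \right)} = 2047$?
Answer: $- \frac{12650460}{1377123389} \approx -0.0091861$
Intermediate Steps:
$K{\left(W \right)} = 0$
$k{\left(l \right)} = \frac{303}{2} + \frac{l}{6}$ ($k{\left(l \right)} = \frac{l - -909}{6} = \frac{l + 909}{6} = \frac{909 + l}{6} = \frac{303}{2} + \frac{l}{6}$)
$\frac{K{\left(-1860 \right)} + H{\left(-2077,264 \right)}}{-222987 + k{\left(\frac{1}{329 + 701} \right)}} = \frac{0 + 2047}{-222987 + \left(\frac{303}{2} + \frac{1}{6 \left(329 + 701\right)}\right)} = \frac{2047}{-222987 + \left(\frac{303}{2} + \frac{1}{6 \cdot 1030}\right)} = \frac{2047}{-222987 + \left(\frac{303}{2} + \frac{1}{6} \cdot \frac{1}{1030}\right)} = \frac{2047}{-222987 + \left(\frac{303}{2} + \frac{1}{6180}\right)} = \frac{2047}{-222987 + \frac{936271}{6180}} = \frac{2047}{- \frac{1377123389}{6180}} = 2047 \left(- \frac{6180}{1377123389}\right) = - \frac{12650460}{1377123389}$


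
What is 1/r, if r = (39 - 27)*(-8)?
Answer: -1/96 ≈ -0.010417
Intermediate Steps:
r = -96 (r = 12*(-8) = -96)
1/r = 1/(-96) = -1/96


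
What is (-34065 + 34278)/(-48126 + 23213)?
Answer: -213/24913 ≈ -0.0085497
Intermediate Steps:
(-34065 + 34278)/(-48126 + 23213) = 213/(-24913) = 213*(-1/24913) = -213/24913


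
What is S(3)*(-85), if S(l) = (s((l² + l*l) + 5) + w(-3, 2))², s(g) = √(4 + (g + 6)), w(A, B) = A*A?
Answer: -9690 - 1530*√33 ≈ -18479.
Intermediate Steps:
w(A, B) = A²
s(g) = √(10 + g) (s(g) = √(4 + (6 + g)) = √(10 + g))
S(l) = (9 + √(15 + 2*l²))² (S(l) = (√(10 + ((l² + l*l) + 5)) + (-3)²)² = (√(10 + ((l² + l²) + 5)) + 9)² = (√(10 + (2*l² + 5)) + 9)² = (√(10 + (5 + 2*l²)) + 9)² = (√(15 + 2*l²) + 9)² = (9 + √(15 + 2*l²))²)
S(3)*(-85) = (9 + √(15 + 2*3²))²*(-85) = (9 + √(15 + 2*9))²*(-85) = (9 + √(15 + 18))²*(-85) = (9 + √33)²*(-85) = -85*(9 + √33)²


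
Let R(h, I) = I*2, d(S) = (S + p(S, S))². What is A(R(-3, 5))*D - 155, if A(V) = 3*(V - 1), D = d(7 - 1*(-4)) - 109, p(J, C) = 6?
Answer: 4705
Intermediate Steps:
d(S) = (6 + S)² (d(S) = (S + 6)² = (6 + S)²)
R(h, I) = 2*I
D = 180 (D = (6 + (7 - 1*(-4)))² - 109 = (6 + (7 + 4))² - 109 = (6 + 11)² - 109 = 17² - 109 = 289 - 109 = 180)
A(V) = -3 + 3*V (A(V) = 3*(-1 + V) = -3 + 3*V)
A(R(-3, 5))*D - 155 = (-3 + 3*(2*5))*180 - 155 = (-3 + 3*10)*180 - 155 = (-3 + 30)*180 - 155 = 27*180 - 155 = 4860 - 155 = 4705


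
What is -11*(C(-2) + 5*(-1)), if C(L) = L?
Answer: 77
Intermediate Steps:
-11*(C(-2) + 5*(-1)) = -11*(-2 + 5*(-1)) = -11*(-2 - 5) = -11*(-7) = 77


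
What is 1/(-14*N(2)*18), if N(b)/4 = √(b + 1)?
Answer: -√3/3024 ≈ -0.00057277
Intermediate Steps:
N(b) = 4*√(1 + b) (N(b) = 4*√(b + 1) = 4*√(1 + b))
1/(-14*N(2)*18) = 1/(-56*√(1 + 2)*18) = 1/(-56*√3*18) = 1/(-1008*√3) = -√3/3024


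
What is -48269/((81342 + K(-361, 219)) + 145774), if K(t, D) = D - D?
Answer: -48269/227116 ≈ -0.21253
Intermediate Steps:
K(t, D) = 0
-48269/((81342 + K(-361, 219)) + 145774) = -48269/((81342 + 0) + 145774) = -48269/(81342 + 145774) = -48269/227116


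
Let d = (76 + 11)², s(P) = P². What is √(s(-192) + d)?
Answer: 3*√4937 ≈ 210.79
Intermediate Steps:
d = 7569 (d = 87² = 7569)
√(s(-192) + d) = √((-192)² + 7569) = √(36864 + 7569) = √44433 = 3*√4937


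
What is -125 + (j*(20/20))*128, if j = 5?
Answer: 515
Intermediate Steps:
-125 + (j*(20/20))*128 = -125 + (5*(20/20))*128 = -125 + (5*(20*(1/20)))*128 = -125 + (5*1)*128 = -125 + 5*128 = -125 + 640 = 515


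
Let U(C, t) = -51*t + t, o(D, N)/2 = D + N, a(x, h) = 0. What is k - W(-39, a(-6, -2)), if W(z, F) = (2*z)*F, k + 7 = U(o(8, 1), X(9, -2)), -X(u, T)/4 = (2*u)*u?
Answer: 32393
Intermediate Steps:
X(u, T) = -8*u**2 (X(u, T) = -4*2*u*u = -8*u**2)
o(D, N) = 2*D + 2*N (o(D, N) = 2*(D + N) = 2*D + 2*N)
U(C, t) = -50*t
k = 32393 (k = -7 - (-400)*9**2 = -7 - (-400)*81 = -7 - 50*(-648) = -7 + 32400 = 32393)
W(z, F) = 2*F*z
k - W(-39, a(-6, -2)) = 32393 - 2*0*(-39) = 32393 - 1*0 = 32393 + 0 = 32393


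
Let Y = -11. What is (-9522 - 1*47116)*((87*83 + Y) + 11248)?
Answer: -1045424204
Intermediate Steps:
(-9522 - 1*47116)*((87*83 + Y) + 11248) = (-9522 - 1*47116)*((87*83 - 11) + 11248) = (-9522 - 47116)*((7221 - 11) + 11248) = -56638*(7210 + 11248) = -56638*18458 = -1045424204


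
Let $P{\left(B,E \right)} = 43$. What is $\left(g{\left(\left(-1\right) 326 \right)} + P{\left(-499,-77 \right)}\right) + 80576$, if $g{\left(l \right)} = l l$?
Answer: $186895$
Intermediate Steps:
$g{\left(l \right)} = l^{2}$
$\left(g{\left(\left(-1\right) 326 \right)} + P{\left(-499,-77 \right)}\right) + 80576 = \left(\left(\left(-1\right) 326\right)^{2} + 43\right) + 80576 = \left(\left(-326\right)^{2} + 43\right) + 80576 = \left(106276 + 43\right) + 80576 = 106319 + 80576 = 186895$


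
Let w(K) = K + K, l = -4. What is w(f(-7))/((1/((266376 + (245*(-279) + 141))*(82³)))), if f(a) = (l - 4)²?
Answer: 13985303758848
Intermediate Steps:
f(a) = 64 (f(a) = (-4 - 4)² = (-8)² = 64)
w(K) = 2*K
w(f(-7))/((1/((266376 + (245*(-279) + 141))*(82³)))) = (2*64)/((1/((266376 + (245*(-279) + 141))*(82³)))) = 128/((1/((266376 + (-68355 + 141))*551368))) = 128/(((1/551368)/(266376 - 68214))) = 128/(((1/551368)/198162)) = 128/(((1/198162)*(1/551368))) = 128/(1/109260185616) = 128*109260185616 = 13985303758848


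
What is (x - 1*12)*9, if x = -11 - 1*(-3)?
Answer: -180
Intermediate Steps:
x = -8 (x = -11 + 3 = -8)
(x - 1*12)*9 = (-8 - 1*12)*9 = (-8 - 12)*9 = -20*9 = -180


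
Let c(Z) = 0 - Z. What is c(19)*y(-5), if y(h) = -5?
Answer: 95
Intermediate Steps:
c(Z) = -Z
c(19)*y(-5) = -1*19*(-5) = -19*(-5) = 95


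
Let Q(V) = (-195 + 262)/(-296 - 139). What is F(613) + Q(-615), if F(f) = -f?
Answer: -266722/435 ≈ -613.15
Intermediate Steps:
Q(V) = -67/435 (Q(V) = 67/(-435) = 67*(-1/435) = -67/435)
F(613) + Q(-615) = -1*613 - 67/435 = -613 - 67/435 = -266722/435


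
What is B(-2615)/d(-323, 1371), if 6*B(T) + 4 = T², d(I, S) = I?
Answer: -2279407/646 ≈ -3528.5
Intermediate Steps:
B(T) = -⅔ + T²/6
B(-2615)/d(-323, 1371) = (-⅔ + (⅙)*(-2615)²)/(-323) = (-⅔ + (⅙)*6838225)*(-1/323) = (-⅔ + 6838225/6)*(-1/323) = (2279407/2)*(-1/323) = -2279407/646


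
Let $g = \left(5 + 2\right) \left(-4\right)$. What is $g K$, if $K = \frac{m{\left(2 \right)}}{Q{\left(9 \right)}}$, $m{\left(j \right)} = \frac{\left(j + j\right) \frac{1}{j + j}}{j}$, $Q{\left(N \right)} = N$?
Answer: $- \frac{14}{9} \approx -1.5556$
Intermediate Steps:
$m{\left(j \right)} = \frac{1}{j}$ ($m{\left(j \right)} = \frac{2 j \frac{1}{2 j}}{j} = 1 \frac{1}{j} = \frac{1}{j}$)
$g = -28$ ($g = 7 \left(-4\right) = -28$)
$K = \frac{1}{18}$ ($K = \frac{1}{2 \cdot 9} = \frac{1}{2} \cdot \frac{1}{9} = \frac{1}{18} \approx 0.055556$)
$g K = \left(-28\right) \frac{1}{18} = - \frac{14}{9}$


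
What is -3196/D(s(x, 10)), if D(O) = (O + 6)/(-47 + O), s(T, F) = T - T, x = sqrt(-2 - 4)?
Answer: 75106/3 ≈ 25035.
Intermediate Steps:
x = I*sqrt(6) (x = sqrt(-6) = I*sqrt(6) ≈ 2.4495*I)
s(T, F) = 0
D(O) = (6 + O)/(-47 + O)
-3196/D(s(x, 10)) = -3196*(-47 + 0)/(6 + 0) = -3196/(6/(-47)) = -3196/((-1/47*6)) = -3196/(-6/47) = -3196*(-47/6) = 75106/3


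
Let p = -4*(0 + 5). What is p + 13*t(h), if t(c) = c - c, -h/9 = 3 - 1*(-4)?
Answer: -20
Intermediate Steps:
h = -63 (h = -9*(3 - 1*(-4)) = -9*(3 + 4) = -9*7 = -63)
t(c) = 0
p = -20 (p = -4*5 = -20)
p + 13*t(h) = -20 + 13*0 = -20 + 0 = -20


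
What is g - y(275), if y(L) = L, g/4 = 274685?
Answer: 1098465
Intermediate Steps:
g = 1098740 (g = 4*274685 = 1098740)
g - y(275) = 1098740 - 1*275 = 1098740 - 275 = 1098465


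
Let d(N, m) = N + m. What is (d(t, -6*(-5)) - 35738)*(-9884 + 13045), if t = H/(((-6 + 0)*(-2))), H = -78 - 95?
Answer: -1355022709/12 ≈ -1.1292e+8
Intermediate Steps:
H = -173
t = -173/12 (t = -173*(-1/(2*(-6 + 0))) = -173/((-6*(-2))) = -173/12 ≈ -14.417)
(d(t, -6*(-5)) - 35738)*(-9884 + 13045) = ((-173/12 - 6*(-5)) - 35738)*(-9884 + 13045) = ((-173/12 + 30) - 35738)*3161 = (187/12 - 35738)*3161 = -428669/12*3161 = -1355022709/12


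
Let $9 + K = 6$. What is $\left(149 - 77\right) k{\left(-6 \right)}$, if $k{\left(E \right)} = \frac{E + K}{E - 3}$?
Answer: $72$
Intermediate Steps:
$K = -3$ ($K = -9 + 6 = -3$)
$k{\left(E \right)} = 1$ ($k{\left(E \right)} = \frac{E - 3}{E - 3} = \frac{-3 + E}{-3 + E} = 1$)
$\left(149 - 77\right) k{\left(-6 \right)} = \left(149 - 77\right) 1 = 72 \cdot 1 = 72$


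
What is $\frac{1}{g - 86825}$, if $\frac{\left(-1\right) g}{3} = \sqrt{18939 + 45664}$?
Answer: $- \frac{86825}{7537999198} + \frac{3 \sqrt{64603}}{7537999198} \approx -1.1417 \cdot 10^{-5}$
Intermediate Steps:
$g = - 3 \sqrt{64603}$ ($g = - 3 \sqrt{18939 + 45664} = - 3 \sqrt{64603} \approx -762.51$)
$\frac{1}{g - 86825} = \frac{1}{- 3 \sqrt{64603} - 86825} = \frac{1}{-86825 - 3 \sqrt{64603}}$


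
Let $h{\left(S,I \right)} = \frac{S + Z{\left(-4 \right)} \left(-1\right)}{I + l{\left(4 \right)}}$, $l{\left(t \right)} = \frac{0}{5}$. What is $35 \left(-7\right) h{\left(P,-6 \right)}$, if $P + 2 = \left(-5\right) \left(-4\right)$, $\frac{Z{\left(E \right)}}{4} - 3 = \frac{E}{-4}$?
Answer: $\frac{245}{3} \approx 81.667$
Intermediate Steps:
$Z{\left(E \right)} = 12 - E$ ($Z{\left(E \right)} = 12 + 4 \frac{E}{-4} = 12 + 4 E \left(- \frac{1}{4}\right) = 12 + 4 \left(- \frac{E}{4}\right) = 12 - E$)
$l{\left(t \right)} = 0$ ($l{\left(t \right)} = 0 \cdot \frac{1}{5} = 0$)
$P = 18$ ($P = -2 - -20 = -2 + 20 = 18$)
$h{\left(S,I \right)} = \frac{-16 + S}{I}$ ($h{\left(S,I \right)} = \frac{S + \left(12 - -4\right) \left(-1\right)}{I + 0} = \frac{S + \left(12 + 4\right) \left(-1\right)}{I} = \frac{S + 16 \left(-1\right)}{I} = \frac{S - 16}{I} = \frac{-16 + S}{I}$)
$35 \left(-7\right) h{\left(P,-6 \right)} = 35 \left(-7\right) \frac{-16 + 18}{-6} = - 245 \left(\left(- \frac{1}{6}\right) 2\right) = \left(-245\right) \left(- \frac{1}{3}\right) = \frac{245}{3}$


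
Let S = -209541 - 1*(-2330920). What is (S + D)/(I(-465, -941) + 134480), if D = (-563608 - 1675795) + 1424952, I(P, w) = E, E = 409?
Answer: 1306928/134889 ≈ 9.6889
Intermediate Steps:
I(P, w) = 409
S = 2121379 (S = -209541 + 2330920 = 2121379)
D = -814451 (D = -2239403 + 1424952 = -814451)
(S + D)/(I(-465, -941) + 134480) = (2121379 - 814451)/(409 + 134480) = 1306928/134889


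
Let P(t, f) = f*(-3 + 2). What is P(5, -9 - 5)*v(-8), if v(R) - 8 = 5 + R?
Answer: 70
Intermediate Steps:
v(R) = 13 + R (v(R) = 8 + (5 + R) = 13 + R)
P(t, f) = -f (P(t, f) = f*(-1) = -f)
P(5, -9 - 5)*v(-8) = (-(-9 - 5))*(13 - 8) = -1*(-14)*5 = 14*5 = 70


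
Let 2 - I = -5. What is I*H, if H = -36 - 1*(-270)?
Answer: 1638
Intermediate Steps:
I = 7 (I = 2 - 1*(-5) = 2 + 5 = 7)
H = 234 (H = -36 + 270 = 234)
I*H = 7*234 = 1638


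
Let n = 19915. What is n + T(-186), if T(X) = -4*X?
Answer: 20659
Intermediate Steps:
n + T(-186) = 19915 - 4*(-186) = 19915 + 744 = 20659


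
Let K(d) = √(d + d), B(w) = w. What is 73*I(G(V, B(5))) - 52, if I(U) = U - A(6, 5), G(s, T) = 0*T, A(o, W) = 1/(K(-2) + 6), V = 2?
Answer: -1259/20 + 73*I/20 ≈ -62.95 + 3.65*I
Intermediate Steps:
K(d) = √2*√d (K(d) = √(2*d) = √2*√d)
A(o, W) = (6 - 2*I)/40 (A(o, W) = 1/(√2*√(-2) + 6) = 1/(√2*(I*√2) + 6) = 1/(2*I + 6) = 1/(6 + 2*I) = (6 - 2*I)/40)
G(s, T) = 0
I(U) = -3/20 + U + I/20 (I(U) = U - (3/20 - I/20) = U + (-3/20 + I/20) = -3/20 + U + I/20)
73*I(G(V, B(5))) - 52 = 73*(-3/20 + 0 + I/20) - 52 = 73*(-3/20 + I/20) - 52 = (-219/20 + 73*I/20) - 52 = -1259/20 + 73*I/20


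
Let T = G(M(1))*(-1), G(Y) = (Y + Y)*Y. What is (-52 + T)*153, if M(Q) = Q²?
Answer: -8262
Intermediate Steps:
G(Y) = 2*Y² (G(Y) = (2*Y)*Y = 2*Y²)
T = -2 (T = (2*(1²)²)*(-1) = (2*1²)*(-1) = (2*1)*(-1) = 2*(-1) = -2)
(-52 + T)*153 = (-52 - 2)*153 = -54*153 = -8262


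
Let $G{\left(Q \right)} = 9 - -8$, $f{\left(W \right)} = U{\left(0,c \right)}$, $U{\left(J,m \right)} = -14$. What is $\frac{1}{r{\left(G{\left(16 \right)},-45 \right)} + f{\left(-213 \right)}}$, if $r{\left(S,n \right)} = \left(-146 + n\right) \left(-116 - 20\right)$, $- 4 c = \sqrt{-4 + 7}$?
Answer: $\frac{1}{25962} \approx 3.8518 \cdot 10^{-5}$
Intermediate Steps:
$c = - \frac{\sqrt{3}}{4}$ ($c = - \frac{\sqrt{-4 + 7}}{4} = - \frac{\sqrt{3}}{4} \approx -0.43301$)
$f{\left(W \right)} = -14$
$G{\left(Q \right)} = 17$ ($G{\left(Q \right)} = 9 + 8 = 17$)
$r{\left(S,n \right)} = 19856 - 136 n$ ($r{\left(S,n \right)} = \left(-146 + n\right) \left(-136\right) = 19856 - 136 n$)
$\frac{1}{r{\left(G{\left(16 \right)},-45 \right)} + f{\left(-213 \right)}} = \frac{1}{\left(19856 - -6120\right) - 14} = \frac{1}{\left(19856 + 6120\right) - 14} = \frac{1}{25976 - 14} = \frac{1}{25962}$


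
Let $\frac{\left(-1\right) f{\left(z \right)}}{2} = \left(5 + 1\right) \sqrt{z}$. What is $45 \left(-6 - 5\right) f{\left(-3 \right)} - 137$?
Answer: $-137 + 5940 i \sqrt{3} \approx -137.0 + 10288.0 i$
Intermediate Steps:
$f{\left(z \right)} = - 12 \sqrt{z}$ ($f{\left(z \right)} = - 2 \left(5 + 1\right) \sqrt{z} = - 2 \cdot 6 \sqrt{z} = - 12 \sqrt{z}$)
$45 \left(-6 - 5\right) f{\left(-3 \right)} - 137 = 45 \left(-6 - 5\right) \left(- 12 \sqrt{-3}\right) - 137 = 45 \left(- 11 \left(- 12 i \sqrt{3}\right)\right) - 137 = 45 \cdot 132 i \sqrt{3} - 137 = 5940 i \sqrt{3} - 137 = -137 + 5940 i \sqrt{3}$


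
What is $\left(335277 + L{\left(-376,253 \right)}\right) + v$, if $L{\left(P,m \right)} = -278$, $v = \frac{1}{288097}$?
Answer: $\frac{96512206904}{288097} \approx 3.35 \cdot 10^{5}$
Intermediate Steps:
$v = \frac{1}{288097} \approx 3.4711 \cdot 10^{-6}$
$\left(335277 + L{\left(-376,253 \right)}\right) + v = \left(335277 - 278\right) + \frac{1}{288097} = 334999 + \frac{1}{288097} = \frac{96512206904}{288097}$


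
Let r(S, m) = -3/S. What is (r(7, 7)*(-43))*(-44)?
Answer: -5676/7 ≈ -810.86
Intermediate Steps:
(r(7, 7)*(-43))*(-44) = (-3/7*(-43))*(-44) = (-3*⅐*(-43))*(-44) = -3/7*(-43)*(-44) = (129/7)*(-44) = -5676/7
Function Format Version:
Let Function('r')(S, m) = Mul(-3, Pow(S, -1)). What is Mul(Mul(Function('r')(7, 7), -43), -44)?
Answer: Rational(-5676, 7) ≈ -810.86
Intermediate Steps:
Mul(Mul(Function('r')(7, 7), -43), -44) = Mul(Mul(Mul(-3, Pow(7, -1)), -43), -44) = Mul(Mul(Mul(-3, Rational(1, 7)), -43), -44) = Mul(Mul(Rational(-3, 7), -43), -44) = Mul(Rational(129, 7), -44) = Rational(-5676, 7)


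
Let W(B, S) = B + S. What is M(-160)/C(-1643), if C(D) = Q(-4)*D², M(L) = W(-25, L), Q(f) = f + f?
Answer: 185/21595592 ≈ 8.5666e-6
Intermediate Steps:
Q(f) = 2*f
M(L) = -25 + L
C(D) = -8*D² (C(D) = (2*(-4))*D² = -8*D²)
M(-160)/C(-1643) = (-25 - 160)/((-8*(-1643)²)) = -185/((-8*2699449)) = -185/(-21595592) = -185*(-1/21595592) = 185/21595592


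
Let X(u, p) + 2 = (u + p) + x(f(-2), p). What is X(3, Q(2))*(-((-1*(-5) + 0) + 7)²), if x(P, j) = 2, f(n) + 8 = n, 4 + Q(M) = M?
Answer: -144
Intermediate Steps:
Q(M) = -4 + M
f(n) = -8 + n
X(u, p) = p + u (X(u, p) = -2 + ((u + p) + 2) = -2 + ((p + u) + 2) = -2 + (2 + p + u) = p + u)
X(3, Q(2))*(-((-1*(-5) + 0) + 7)²) = ((-4 + 2) + 3)*(-((-1*(-5) + 0) + 7)²) = (-2 + 3)*(-((5 + 0) + 7)²) = 1*(-(5 + 7)²) = 1*(-1*12²) = 1*(-1*144) = 1*(-144) = -144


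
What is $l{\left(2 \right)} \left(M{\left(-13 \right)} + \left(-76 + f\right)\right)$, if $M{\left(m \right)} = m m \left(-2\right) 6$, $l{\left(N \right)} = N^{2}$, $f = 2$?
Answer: $-8408$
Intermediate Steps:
$M{\left(m \right)} = - 12 m^{2}$ ($M{\left(m \right)} = m - 2 m 6 = m \left(- 12 m\right) = - 12 m^{2}$)
$l{\left(2 \right)} \left(M{\left(-13 \right)} + \left(-76 + f\right)\right) = 2^{2} \left(- 12 \left(-13\right)^{2} + \left(-76 + 2\right)\right) = 4 \left(\left(-12\right) 169 - 74\right) = 4 \left(-2028 - 74\right) = 4 \left(-2102\right) = -8408$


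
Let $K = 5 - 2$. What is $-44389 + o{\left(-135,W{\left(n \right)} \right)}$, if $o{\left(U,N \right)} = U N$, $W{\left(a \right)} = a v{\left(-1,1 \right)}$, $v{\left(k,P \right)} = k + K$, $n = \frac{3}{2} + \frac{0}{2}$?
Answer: $-44794$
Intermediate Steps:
$K = 3$ ($K = 5 - 2 = 3$)
$n = \frac{3}{2}$ ($n = 3 \cdot \frac{1}{2} + 0 \cdot \frac{1}{2} = \frac{3}{2} + 0 = \frac{3}{2} \approx 1.5$)
$v{\left(k,P \right)} = 3 + k$ ($v{\left(k,P \right)} = k + 3 = 3 + k$)
$W{\left(a \right)} = 2 a$ ($W{\left(a \right)} = a \left(3 - 1\right) = a 2 = 2 a$)
$o{\left(U,N \right)} = N U$
$-44389 + o{\left(-135,W{\left(n \right)} \right)} = -44389 + 2 \cdot \frac{3}{2} \left(-135\right) = -44389 + 3 \left(-135\right) = -44389 - 405 = -44794$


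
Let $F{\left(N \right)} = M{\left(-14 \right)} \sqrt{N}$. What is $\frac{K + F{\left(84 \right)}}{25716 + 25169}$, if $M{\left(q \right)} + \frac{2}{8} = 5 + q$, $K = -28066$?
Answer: $- \frac{28066}{50885} - \frac{37 \sqrt{21}}{101770} \approx -0.55322$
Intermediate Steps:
$M{\left(q \right)} = \frac{19}{4} + q$ ($M{\left(q \right)} = - \frac{1}{4} + \left(5 + q\right) = \frac{19}{4} + q$)
$F{\left(N \right)} = - \frac{37 \sqrt{N}}{4}$ ($F{\left(N \right)} = \left(\frac{19}{4} - 14\right) \sqrt{N} = - \frac{37 \sqrt{N}}{4}$)
$\frac{K + F{\left(84 \right)}}{25716 + 25169} = \frac{-28066 - \frac{37 \sqrt{84}}{4}}{25716 + 25169} = \frac{-28066 - \frac{37 \cdot 2 \sqrt{21}}{4}}{50885} = \left(-28066 - \frac{37 \sqrt{21}}{2}\right) \frac{1}{50885} = - \frac{28066}{50885} - \frac{37 \sqrt{21}}{101770}$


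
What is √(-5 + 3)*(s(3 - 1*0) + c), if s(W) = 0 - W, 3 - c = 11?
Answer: -11*I*√2 ≈ -15.556*I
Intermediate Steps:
c = -8 (c = 3 - 1*11 = 3 - 11 = -8)
s(W) = -W
√(-5 + 3)*(s(3 - 1*0) + c) = √(-5 + 3)*(-(3 - 1*0) - 8) = √(-2)*(-(3 + 0) - 8) = (I*√2)*(-1*3 - 8) = (I*√2)*(-3 - 8) = (I*√2)*(-11) = -11*I*√2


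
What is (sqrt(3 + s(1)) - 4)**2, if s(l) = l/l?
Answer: 4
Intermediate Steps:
s(l) = 1
(sqrt(3 + s(1)) - 4)**2 = (sqrt(3 + 1) - 4)**2 = (sqrt(4) - 4)**2 = (2 - 4)**2 = (-2)**2 = 4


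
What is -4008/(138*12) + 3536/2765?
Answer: -217771/190785 ≈ -1.1414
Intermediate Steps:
-4008/(138*12) + 3536/2765 = -4008/1656 + 3536*(1/2765) = -4008*1/1656 + 3536/2765 = -167/69 + 3536/2765 = -217771/190785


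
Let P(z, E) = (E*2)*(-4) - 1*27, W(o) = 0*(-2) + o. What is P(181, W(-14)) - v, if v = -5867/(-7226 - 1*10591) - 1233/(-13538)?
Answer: 20401160603/241206546 ≈ 84.580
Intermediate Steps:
W(o) = o (W(o) = 0 + o = o)
P(z, E) = -27 - 8*E (P(z, E) = (2*E)*(-4) - 27 = -8*E - 27 = -27 - 8*E)
v = 101395807/241206546 (v = -5867/(-7226 - 10591) - 1233*(-1/13538) = -5867/(-17817) + 1233/13538 = -5867*(-1/17817) + 1233/13538 = 5867/17817 + 1233/13538 = 101395807/241206546 ≈ 0.42037)
P(181, W(-14)) - v = (-27 - 8*(-14)) - 1*101395807/241206546 = (-27 + 112) - 101395807/241206546 = 85 - 101395807/241206546 = 20401160603/241206546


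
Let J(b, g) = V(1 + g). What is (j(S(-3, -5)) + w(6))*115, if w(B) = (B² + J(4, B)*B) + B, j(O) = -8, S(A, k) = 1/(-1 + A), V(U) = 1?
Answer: 4600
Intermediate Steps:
J(b, g) = 1
w(B) = B² + 2*B (w(B) = (B² + 1*B) + B = (B² + B) + B = (B + B²) + B = B² + 2*B)
(j(S(-3, -5)) + w(6))*115 = (-8 + 6*(2 + 6))*115 = (-8 + 6*8)*115 = (-8 + 48)*115 = 40*115 = 4600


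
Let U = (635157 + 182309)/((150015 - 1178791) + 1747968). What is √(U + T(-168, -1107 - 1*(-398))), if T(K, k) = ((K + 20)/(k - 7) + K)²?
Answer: √29163693034803535547/32183842 ≈ 167.80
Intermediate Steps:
U = 408733/359596 (U = 817466/(-1028776 + 1747968) = 817466/719192 = 817466*(1/719192) = 408733/359596 ≈ 1.1366)
T(K, k) = (K + (20 + K)/(-7 + k))² (T(K, k) = ((20 + K)/(-7 + k) + K)² = (K + (20 + K)/(-7 + k))²)
√(U + T(-168, -1107 - 1*(-398))) = √(408733/359596 + (20 - 6*(-168) - 168*(-1107 - 1*(-398)))²/(-7 + (-1107 - 1*(-398)))²) = √(408733/359596 + (20 + 1008 - 168*(-1107 + 398))²/(-7 + (-1107 + 398))²) = √(408733/359596 + (20 + 1008 - 168*(-709))²/(-7 - 709)²) = √(408733/359596 + (20 + 1008 + 119112)²/(-716)²) = √(408733/359596 + (1/512656)*120140²) = √(408733/359596 + (1/512656)*14433619600) = √(408733/359596 + 902101225/32041) = √(324405088319153/11521815436) = √29163693034803535547/32183842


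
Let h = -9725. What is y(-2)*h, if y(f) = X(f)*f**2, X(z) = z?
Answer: 77800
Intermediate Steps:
y(f) = f**3 (y(f) = f*f**2 = f**3)
y(-2)*h = (-2)**3*(-9725) = -8*(-9725) = 77800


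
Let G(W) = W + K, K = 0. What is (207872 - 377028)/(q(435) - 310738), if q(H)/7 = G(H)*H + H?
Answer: -84578/508441 ≈ -0.16635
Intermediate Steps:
G(W) = W (G(W) = W + 0 = W)
q(H) = 7*H + 7*H² (q(H) = 7*(H*H + H) = 7*(H² + H) = 7*(H + H²) = 7*H + 7*H²)
(207872 - 377028)/(q(435) - 310738) = (207872 - 377028)/(7*435*(1 + 435) - 310738) = -169156/(7*435*436 - 310738) = -169156/(1327620 - 310738) = -169156/1016882 = -169156*1/1016882 = -84578/508441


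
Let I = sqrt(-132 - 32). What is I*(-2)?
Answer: -4*I*sqrt(41) ≈ -25.612*I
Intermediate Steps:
I = 2*I*sqrt(41) (I = sqrt(-164) = 2*I*sqrt(41) ≈ 12.806*I)
I*(-2) = (2*I*sqrt(41))*(-2) = -4*I*sqrt(41)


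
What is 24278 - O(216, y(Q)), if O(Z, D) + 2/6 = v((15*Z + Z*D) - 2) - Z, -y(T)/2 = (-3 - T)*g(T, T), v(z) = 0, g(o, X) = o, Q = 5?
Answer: 73483/3 ≈ 24494.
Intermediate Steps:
y(T) = -2*T*(-3 - T) (y(T) = -2*(-3 - T)*T = -2*T*(-3 - T))
O(Z, D) = -⅓ - Z (O(Z, D) = -⅓ + (0 - Z) = -⅓ - Z)
24278 - O(216, y(Q)) = 24278 - (-⅓ - 1*216) = 24278 - (-⅓ - 216) = 24278 - 1*(-649/3) = 24278 + 649/3 = 73483/3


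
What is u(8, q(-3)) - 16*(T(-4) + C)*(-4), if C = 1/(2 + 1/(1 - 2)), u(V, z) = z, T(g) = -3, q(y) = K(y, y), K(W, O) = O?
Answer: -131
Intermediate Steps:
q(y) = y
C = 1 (C = 1/(2 + 1/(-1)) = 1/(2 - 1) = 1/1 = 1)
u(8, q(-3)) - 16*(T(-4) + C)*(-4) = -3 - 16*(-3 + 1)*(-4) = -3 - (-32)*(-4) = -3 - 16*8 = -3 - 128 = -131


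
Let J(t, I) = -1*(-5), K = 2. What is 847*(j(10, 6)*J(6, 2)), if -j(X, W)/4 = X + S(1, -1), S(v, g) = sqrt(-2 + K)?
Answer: -169400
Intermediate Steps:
S(v, g) = 0 (S(v, g) = sqrt(-2 + 2) = sqrt(0) = 0)
j(X, W) = -4*X (j(X, W) = -4*(X + 0) = -4*X)
J(t, I) = 5
847*(j(10, 6)*J(6, 2)) = 847*(-4*10*5) = 847*(-40*5) = 847*(-200) = -169400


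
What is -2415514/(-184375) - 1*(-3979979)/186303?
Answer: 1183826132867/34349615625 ≈ 34.464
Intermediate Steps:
-2415514/(-184375) - 1*(-3979979)/186303 = -2415514*(-1/184375) + 3979979*(1/186303) = 2415514/184375 + 3979979/186303 = 1183826132867/34349615625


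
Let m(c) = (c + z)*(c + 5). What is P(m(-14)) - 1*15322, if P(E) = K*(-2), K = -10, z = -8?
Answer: -15302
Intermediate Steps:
m(c) = (-8 + c)*(5 + c) (m(c) = (c - 8)*(c + 5) = (-8 + c)*(5 + c))
P(E) = 20 (P(E) = -10*(-2) = 20)
P(m(-14)) - 1*15322 = 20 - 1*15322 = 20 - 15322 = -15302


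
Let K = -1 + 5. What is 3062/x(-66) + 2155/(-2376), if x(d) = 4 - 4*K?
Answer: -608431/2376 ≈ -256.07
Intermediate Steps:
K = 4
x(d) = -12 (x(d) = 4 - 4*4 = 4 - 16 = -12)
3062/x(-66) + 2155/(-2376) = 3062/(-12) + 2155/(-2376) = 3062*(-1/12) + 2155*(-1/2376) = -1531/6 - 2155/2376 = -608431/2376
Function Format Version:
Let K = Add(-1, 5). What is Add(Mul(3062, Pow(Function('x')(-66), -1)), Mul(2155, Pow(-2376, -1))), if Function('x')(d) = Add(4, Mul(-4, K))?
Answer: Rational(-608431, 2376) ≈ -256.07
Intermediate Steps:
K = 4
Function('x')(d) = -12 (Function('x')(d) = Add(4, Mul(-4, 4)) = Add(4, -16) = -12)
Add(Mul(3062, Pow(Function('x')(-66), -1)), Mul(2155, Pow(-2376, -1))) = Add(Mul(3062, Pow(-12, -1)), Mul(2155, Pow(-2376, -1))) = Add(Mul(3062, Rational(-1, 12)), Mul(2155, Rational(-1, 2376))) = Add(Rational(-1531, 6), Rational(-2155, 2376)) = Rational(-608431, 2376)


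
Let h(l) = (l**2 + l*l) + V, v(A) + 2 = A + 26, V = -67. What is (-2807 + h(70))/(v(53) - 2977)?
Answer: -3463/1450 ≈ -2.3883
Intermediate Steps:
v(A) = 24 + A (v(A) = -2 + (A + 26) = -2 + (26 + A) = 24 + A)
h(l) = -67 + 2*l**2 (h(l) = (l**2 + l*l) - 67 = (l**2 + l**2) - 67 = 2*l**2 - 67 = -67 + 2*l**2)
(-2807 + h(70))/(v(53) - 2977) = (-2807 + (-67 + 2*70**2))/((24 + 53) - 2977) = (-2807 + (-67 + 2*4900))/(77 - 2977) = (-2807 + (-67 + 9800))/(-2900) = (-2807 + 9733)*(-1/2900) = 6926*(-1/2900) = -3463/1450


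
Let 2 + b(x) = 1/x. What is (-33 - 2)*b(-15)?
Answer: 217/3 ≈ 72.333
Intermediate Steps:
b(x) = -2 + 1/x
(-33 - 2)*b(-15) = (-33 - 2)*(-2 + 1/(-15)) = -35*(-2 - 1/15) = -35*(-31/15) = 217/3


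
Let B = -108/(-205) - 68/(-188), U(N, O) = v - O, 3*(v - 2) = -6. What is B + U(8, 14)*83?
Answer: -11187309/9635 ≈ -1161.1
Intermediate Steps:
v = 0 (v = 2 + (⅓)*(-6) = 2 - 2 = 0)
U(N, O) = -O (U(N, O) = 0 - O = -O)
B = 8561/9635 (B = -108*(-1/205) - 68*(-1/188) = 108/205 + 17/47 = 8561/9635 ≈ 0.88853)
B + U(8, 14)*83 = 8561/9635 - 1*14*83 = 8561/9635 - 14*83 = 8561/9635 - 1162 = -11187309/9635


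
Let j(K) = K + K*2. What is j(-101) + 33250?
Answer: 32947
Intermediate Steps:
j(K) = 3*K (j(K) = K + 2*K = 3*K)
j(-101) + 33250 = 3*(-101) + 33250 = -303 + 33250 = 32947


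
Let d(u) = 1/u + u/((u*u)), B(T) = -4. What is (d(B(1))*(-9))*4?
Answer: 18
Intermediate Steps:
d(u) = 2/u (d(u) = 1/u + u/(u²) = 1/u + u/u² = 1/u + 1/u = 2/u)
(d(B(1))*(-9))*4 = ((2/(-4))*(-9))*4 = ((2*(-¼))*(-9))*4 = -½*(-9)*4 = (9/2)*4 = 18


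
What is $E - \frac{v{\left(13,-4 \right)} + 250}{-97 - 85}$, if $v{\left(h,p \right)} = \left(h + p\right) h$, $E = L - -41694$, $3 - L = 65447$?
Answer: $- \frac{4322133}{182} \approx -23748.0$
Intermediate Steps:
$L = -65444$ ($L = 3 - 65447 = -65444$)
$E = -23750$ ($E = -65444 - -41694 = -65444 + 41694 = -23750$)
$v{\left(h,p \right)} = h \left(h + p\right)$
$E - \frac{v{\left(13,-4 \right)} + 250}{-97 - 85} = -23750 - \frac{13 \left(13 - 4\right) + 250}{-97 - 85} = -23750 - \frac{13 \cdot 9 + 250}{-182} = -23750 - \left(117 + 250\right) \left(- \frac{1}{182}\right) = -23750 - 367 \left(- \frac{1}{182}\right) = -23750 - - \frac{367}{182} = -23750 + \frac{367}{182} = - \frac{4322133}{182}$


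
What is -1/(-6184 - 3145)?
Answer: 1/9329 ≈ 0.00010719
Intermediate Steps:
-1/(-6184 - 3145) = -1/(-9329) = -1*(-1/9329) = 1/9329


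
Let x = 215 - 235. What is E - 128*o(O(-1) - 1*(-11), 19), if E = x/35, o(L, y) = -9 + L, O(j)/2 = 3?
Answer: -7172/7 ≈ -1024.6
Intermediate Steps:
O(j) = 6 (O(j) = 2*3 = 6)
x = -20
E = -4/7 (E = -20/35 = -20*1/35 = -4/7 ≈ -0.57143)
E - 128*o(O(-1) - 1*(-11), 19) = -4/7 - 128*(-9 + (6 - 1*(-11))) = -4/7 - 128*(-9 + (6 + 11)) = -4/7 - 128*(-9 + 17) = -4/7 - 128*8 = -4/7 - 1024 = -7172/7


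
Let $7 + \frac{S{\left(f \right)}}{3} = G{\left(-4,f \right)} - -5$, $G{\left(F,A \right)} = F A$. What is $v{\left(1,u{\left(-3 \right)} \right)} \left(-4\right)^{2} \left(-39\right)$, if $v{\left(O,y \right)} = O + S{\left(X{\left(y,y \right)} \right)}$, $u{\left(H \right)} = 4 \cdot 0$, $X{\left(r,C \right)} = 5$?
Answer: $40560$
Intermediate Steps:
$G{\left(F,A \right)} = A F$
$u{\left(H \right)} = 0$
$S{\left(f \right)} = -6 - 12 f$ ($S{\left(f \right)} = -21 + 3 \left(f \left(-4\right) - -5\right) = -21 + 3 \left(- 4 f + 5\right) = -21 + 3 \left(5 - 4 f\right) = -21 - \left(-15 + 12 f\right) = -6 - 12 f$)
$v{\left(O,y \right)} = -66 + O$ ($v{\left(O,y \right)} = O - 66 = -66 + O$)
$v{\left(1,u{\left(-3 \right)} \right)} \left(-4\right)^{2} \left(-39\right) = \left(-66 + 1\right) \left(-4\right)^{2} \left(-39\right) = \left(-65\right) 16 \left(-39\right) = \left(-1040\right) \left(-39\right) = 40560$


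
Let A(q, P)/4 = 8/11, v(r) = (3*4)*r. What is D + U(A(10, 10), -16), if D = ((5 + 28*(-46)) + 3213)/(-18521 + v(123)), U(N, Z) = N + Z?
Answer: -495142/37499 ≈ -13.204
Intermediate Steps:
v(r) = 12*r
A(q, P) = 32/11 (A(q, P) = 4*(8/11) = 32/11)
D = -386/3409 (D = ((5 + 28*(-46)) + 3213)/(-18521 + 12*123) = ((5 - 1288) + 3213)/(-18521 + 1476) = (-1283 + 3213)/(-17045) = 1930*(-1/17045) = -386/3409 ≈ -0.11323)
D + U(A(10, 10), -16) = -386/3409 + (32/11 - 16) = -386/3409 - 144/11 = -495142/37499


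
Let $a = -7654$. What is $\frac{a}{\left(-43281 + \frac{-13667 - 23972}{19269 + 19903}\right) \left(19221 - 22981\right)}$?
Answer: $- \frac{5353973}{113836750910} \approx -4.7032 \cdot 10^{-5}$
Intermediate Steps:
$\frac{a}{\left(-43281 + \frac{-13667 - 23972}{19269 + 19903}\right) \left(19221 - 22981\right)} = - \frac{7654}{\left(-43281 + \frac{-13667 - 23972}{19269 + 19903}\right) \left(19221 - 22981\right)} = - \frac{7654}{\left(-43281 - \frac{37639}{39172}\right) \left(-3760\right)} = - \frac{7654}{\left(-43281 - \frac{5377}{5596}\right) \left(-3760\right)} = - \frac{7654}{\left(- \frac{242205853}{5596}\right) \left(-3760\right)} = - \frac{7654}{\frac{227673501820}{1399}} = \left(-7654\right) \frac{1399}{227673501820} = - \frac{5353973}{113836750910}$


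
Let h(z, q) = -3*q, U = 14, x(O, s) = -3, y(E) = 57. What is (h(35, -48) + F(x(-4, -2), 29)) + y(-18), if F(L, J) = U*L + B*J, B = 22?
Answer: 797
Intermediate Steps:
F(L, J) = 14*L + 22*J
(h(35, -48) + F(x(-4, -2), 29)) + y(-18) = (-3*(-48) + (14*(-3) + 22*29)) + 57 = (144 + (-42 + 638)) + 57 = (144 + 596) + 57 = 740 + 57 = 797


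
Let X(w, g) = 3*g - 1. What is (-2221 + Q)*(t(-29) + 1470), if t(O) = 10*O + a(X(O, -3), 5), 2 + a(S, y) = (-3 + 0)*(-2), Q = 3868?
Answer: 1950048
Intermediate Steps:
X(w, g) = -1 + 3*g
a(S, y) = 4 (a(S, y) = -2 + (-3 + 0)*(-2) = -2 - 3*(-2) = -2 + 6 = 4)
t(O) = 4 + 10*O (t(O) = 10*O + 4 = 4 + 10*O)
(-2221 + Q)*(t(-29) + 1470) = (-2221 + 3868)*((4 + 10*(-29)) + 1470) = 1647*((4 - 290) + 1470) = 1647*(-286 + 1470) = 1647*1184 = 1950048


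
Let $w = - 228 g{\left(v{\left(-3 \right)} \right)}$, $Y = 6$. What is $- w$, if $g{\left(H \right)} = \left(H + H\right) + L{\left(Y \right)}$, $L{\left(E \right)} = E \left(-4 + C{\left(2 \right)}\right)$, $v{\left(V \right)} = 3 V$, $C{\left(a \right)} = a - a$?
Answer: $-9576$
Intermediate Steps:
$C{\left(a \right)} = 0$
$L{\left(E \right)} = - 4 E$ ($L{\left(E \right)} = E \left(-4 + 0\right) = E \left(-4\right) = - 4 E$)
$g{\left(H \right)} = -24 + 2 H$ ($g{\left(H \right)} = \left(H + H\right) - 24 = 2 H - 24 = -24 + 2 H$)
$w = 9576$ ($w = - 228 \left(-24 + 2 \cdot 3 \left(-3\right)\right) = - 228 \left(-24 + 2 \left(-9\right)\right) = - 228 \left(-24 - 18\right) = \left(-228\right) \left(-42\right) = 9576$)
$- w = \left(-1\right) 9576 = -9576$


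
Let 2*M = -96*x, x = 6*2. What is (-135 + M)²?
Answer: 505521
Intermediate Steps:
x = 12
M = -576 (M = (-96*12)/2 = (½)*(-1152) = -576)
(-135 + M)² = (-135 - 576)² = (-711)² = 505521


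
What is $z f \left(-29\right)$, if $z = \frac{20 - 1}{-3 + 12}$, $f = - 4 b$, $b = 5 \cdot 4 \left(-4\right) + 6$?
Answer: $- \frac{163096}{9} \approx -18122.0$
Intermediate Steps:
$b = -74$ ($b = 20 \left(-4\right) + 6 = -80 + 6 = -74$)
$f = 296$ ($f = \left(-4\right) \left(-74\right) = 296$)
$z = \frac{19}{9} \approx 2.1111$
$z f \left(-29\right) = \frac{19}{9} \cdot 296 \left(-29\right) = \frac{5624}{9} \left(-29\right) = - \frac{163096}{9}$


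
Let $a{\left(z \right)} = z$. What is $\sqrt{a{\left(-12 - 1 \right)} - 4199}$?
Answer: $18 i \sqrt{13} \approx 64.9 i$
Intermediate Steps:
$\sqrt{a{\left(-12 - 1 \right)} - 4199} = \sqrt{\left(-12 - 1\right) - 4199} = \sqrt{-13 - 4199} = \sqrt{-4212} = 18 i \sqrt{13}$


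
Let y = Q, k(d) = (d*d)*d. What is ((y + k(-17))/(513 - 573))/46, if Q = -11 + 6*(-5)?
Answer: 2477/1380 ≈ 1.7949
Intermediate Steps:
Q = -41 (Q = -11 - 30 = -41)
k(d) = d³ (k(d) = d²*d = d³)
y = -41
((y + k(-17))/(513 - 573))/46 = ((-41 + (-17)³)/(513 - 573))/46 = ((-41 - 4913)/(-60))/46 = (-4954*(-1/60))/46 = (1/46)*(2477/30) = 2477/1380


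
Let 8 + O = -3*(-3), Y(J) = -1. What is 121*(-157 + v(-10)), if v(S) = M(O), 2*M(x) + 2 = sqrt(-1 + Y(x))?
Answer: -19118 + 121*I*sqrt(2)/2 ≈ -19118.0 + 85.56*I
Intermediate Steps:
O = 1 (O = -8 - 3*(-3) = -8 + 9 = 1)
M(x) = -1 + I*sqrt(2)/2 (M(x) = -1 + sqrt(-1 - 1)/2 = -1 + sqrt(-2)/2 = -1 + (I*sqrt(2))/2 = -1 + I*sqrt(2)/2)
v(S) = -1 + I*sqrt(2)/2
121*(-157 + v(-10)) = 121*(-157 + (-1 + I*sqrt(2)/2)) = 121*(-158 + I*sqrt(2)/2) = -19118 + 121*I*sqrt(2)/2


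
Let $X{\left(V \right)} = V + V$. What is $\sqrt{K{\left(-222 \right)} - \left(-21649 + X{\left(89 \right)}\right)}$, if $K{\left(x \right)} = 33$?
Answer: $32 \sqrt{21} \approx 146.64$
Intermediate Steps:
$X{\left(V \right)} = 2 V$
$\sqrt{K{\left(-222 \right)} - \left(-21649 + X{\left(89 \right)}\right)} = \sqrt{33 + \left(21649 - 2 \cdot 89\right)} = \sqrt{33 + \left(21649 - 178\right)} = \sqrt{33 + 21471} = \sqrt{21504} = 32 \sqrt{21}$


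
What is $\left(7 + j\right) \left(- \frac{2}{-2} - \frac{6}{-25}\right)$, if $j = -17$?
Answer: $- \frac{62}{5} \approx -12.4$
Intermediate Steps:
$\left(7 + j\right) \left(- \frac{2}{-2} - \frac{6}{-25}\right) = \left(7 - 17\right) \left(- \frac{2}{-2} - \frac{6}{-25}\right) = - 10 \left(\left(-2\right) \left(- \frac{1}{2}\right) - - \frac{6}{25}\right) = - 10 \left(1 + \frac{6}{25}\right) = \left(-10\right) \frac{31}{25} = - \frac{62}{5}$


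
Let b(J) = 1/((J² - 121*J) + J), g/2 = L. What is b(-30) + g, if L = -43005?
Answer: -387044999/4500 ≈ -86010.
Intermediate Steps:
g = -86010 (g = 2*(-43005) = -86010)
b(J) = 1/(J² - 120*J)
b(-30) + g = 1/((-30)*(-120 - 30)) - 86010 = -1/30/(-150) - 86010 = -1/30*(-1/150) - 86010 = 1/4500 - 86010 = -387044999/4500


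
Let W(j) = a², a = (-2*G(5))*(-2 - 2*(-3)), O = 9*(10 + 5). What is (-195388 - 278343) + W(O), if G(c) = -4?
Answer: -472707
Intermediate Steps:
O = 135 (O = 9*15 = 135)
a = 32 (a = (-2*(-4))*(-2 - 2*(-3)) = 8*(-2 + 6) = 8*4 = 32)
W(j) = 1024 (W(j) = 32² = 1024)
(-195388 - 278343) + W(O) = (-195388 - 278343) + 1024 = -473731 + 1024 = -472707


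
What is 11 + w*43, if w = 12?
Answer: 527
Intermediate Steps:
11 + w*43 = 11 + 12*43 = 11 + 516 = 527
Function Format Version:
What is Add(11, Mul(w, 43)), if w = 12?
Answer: 527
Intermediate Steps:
Add(11, Mul(w, 43)) = Add(11, Mul(12, 43)) = Add(11, 516) = 527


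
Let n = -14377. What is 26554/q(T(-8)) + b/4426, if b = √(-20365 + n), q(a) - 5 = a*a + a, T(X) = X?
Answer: 26554/61 + I*√34742/4426 ≈ 435.31 + 0.042113*I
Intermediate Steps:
q(a) = 5 + a + a² (q(a) = 5 + (a*a + a) = 5 + (a² + a) = 5 + (a + a²) = 5 + a + a²)
b = I*√34742 (b = √(-20365 - 14377) = √(-34742) = I*√34742 ≈ 186.39*I)
26554/q(T(-8)) + b/4426 = 26554/(5 - 8 + (-8)²) + (I*√34742)/4426 = 26554/(5 - 8 + 64) + (I*√34742)*(1/4426) = 26554/61 + I*√34742/4426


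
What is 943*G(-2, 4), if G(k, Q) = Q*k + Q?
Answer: -3772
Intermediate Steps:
G(k, Q) = Q + Q*k
943*G(-2, 4) = 943*(4*(1 - 2)) = 943*(4*(-1)) = 943*(-4) = -3772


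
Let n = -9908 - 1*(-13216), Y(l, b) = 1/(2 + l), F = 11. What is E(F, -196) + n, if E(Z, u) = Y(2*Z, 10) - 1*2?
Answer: 79345/24 ≈ 3306.0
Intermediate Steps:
n = 3308 (n = -9908 + 13216 = 3308)
E(Z, u) = -2 + 1/(2 + 2*Z) (E(Z, u) = 1/(2 + 2*Z) - 1*2 = 1/(2 + 2*Z) - 2 = -2 + 1/(2 + 2*Z))
E(F, -196) + n = (-3 - 4*11)/(2*(1 + 11)) + 3308 = (½)*(-3 - 44)/12 + 3308 = (½)*(1/12)*(-47) + 3308 = -47/24 + 3308 = 79345/24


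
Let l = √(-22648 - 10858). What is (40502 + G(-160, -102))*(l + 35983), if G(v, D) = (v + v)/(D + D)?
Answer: 74329435406/51 + 2065682*I*√33506/51 ≈ 1.4574e+9 + 7.414e+6*I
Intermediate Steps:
G(v, D) = v/D (G(v, D) = (2*v)/((2*D)) = (2*v)*(1/(2*D)) = v/D)
l = I*√33506 (l = √(-33506) = I*√33506 ≈ 183.05*I)
(40502 + G(-160, -102))*(l + 35983) = (40502 - 160/(-102))*(I*√33506 + 35983) = (40502 - 160*(-1/102))*(35983 + I*√33506) = (40502 + 80/51)*(35983 + I*√33506) = 2065682*(35983 + I*√33506)/51 = 74329435406/51 + 2065682*I*√33506/51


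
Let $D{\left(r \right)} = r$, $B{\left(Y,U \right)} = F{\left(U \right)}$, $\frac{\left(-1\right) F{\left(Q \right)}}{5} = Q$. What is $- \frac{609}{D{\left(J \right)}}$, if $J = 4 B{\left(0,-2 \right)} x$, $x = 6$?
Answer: $- \frac{203}{80} \approx -2.5375$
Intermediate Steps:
$F{\left(Q \right)} = - 5 Q$
$B{\left(Y,U \right)} = - 5 U$
$J = 240$ ($J = 4 \left(\left(-5\right) \left(-2\right)\right) 6 = 4 \cdot 10 \cdot 6 = 40 \cdot 6 = 240$)
$- \frac{609}{D{\left(J \right)}} = - \frac{609}{240} = \left(-609\right) \frac{1}{240} = - \frac{203}{80}$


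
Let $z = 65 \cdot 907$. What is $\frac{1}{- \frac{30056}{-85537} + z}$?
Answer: $\frac{85537}{5042863891} \approx 1.6962 \cdot 10^{-5}$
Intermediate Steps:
$z = 58955$
$\frac{1}{- \frac{30056}{-85537} + z} = \frac{1}{- \frac{30056}{-85537} + 58955} = \frac{1}{\left(-30056\right) \left(- \frac{1}{85537}\right) + 58955} = \frac{1}{\frac{30056}{85537} + 58955} = \frac{1}{\frac{5042863891}{85537}} = \frac{85537}{5042863891}$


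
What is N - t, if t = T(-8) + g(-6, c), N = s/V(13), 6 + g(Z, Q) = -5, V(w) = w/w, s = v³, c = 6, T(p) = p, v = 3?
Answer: 46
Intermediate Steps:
s = 27 (s = 3³ = 27)
V(w) = 1
g(Z, Q) = -11 (g(Z, Q) = -6 - 5 = -11)
N = 27 (N = 27/1 = 27*1 = 27)
t = -19 (t = -8 - 11 = -19)
N - t = 27 - 1*(-19) = 27 + 19 = 46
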